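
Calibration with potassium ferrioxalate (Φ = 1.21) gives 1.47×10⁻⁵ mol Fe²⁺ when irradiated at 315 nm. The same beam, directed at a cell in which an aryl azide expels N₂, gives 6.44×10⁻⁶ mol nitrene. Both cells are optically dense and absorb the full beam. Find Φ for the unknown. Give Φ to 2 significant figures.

Φ = 0.53

Photons absorbed by the actinometer: 1.47×10⁻⁵ / 1.21 = 1.215×10⁻⁵ mol.
Φ(unknown) = 6.44×10⁻⁶ / 1.215×10⁻⁵ = 0.53.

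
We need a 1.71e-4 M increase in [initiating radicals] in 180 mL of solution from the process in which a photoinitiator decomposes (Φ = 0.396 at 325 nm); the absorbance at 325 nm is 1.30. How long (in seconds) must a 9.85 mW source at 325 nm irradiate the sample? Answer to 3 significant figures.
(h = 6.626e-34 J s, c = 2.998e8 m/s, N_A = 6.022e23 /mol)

t ≈ 3060 s

Product: (1.71e-4 M)(0.18 L) = 3.078e-5 mol.
Photons that must be absorbed: 3.078e-5 / 0.396 = 7.773e-5 mol.
Fraction absorbed: 1 − 10^(−1.30) = 0.9499.
Incident photons needed: 7.773e-5 / 0.9499 = 8.183e-5 mol.
Photon energy: hc/λ = 6.112e-19 J; per mole, 3.681e5 J mol⁻¹.
Energy required: 8.183e-5 × 3.681e5 = 30.12 J.
Time: 30.12 J / 0.00985 W = 3060 s.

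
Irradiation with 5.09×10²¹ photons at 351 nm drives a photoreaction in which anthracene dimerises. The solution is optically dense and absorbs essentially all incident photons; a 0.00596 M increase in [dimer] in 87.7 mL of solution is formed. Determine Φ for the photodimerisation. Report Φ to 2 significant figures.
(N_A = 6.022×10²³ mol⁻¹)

Product: (0.00596 M)(0.0877 L) = 5.227×10⁻⁴ mol.
Moles of photons: 5.09×10²¹ / 6.022×10²³ = 0.008452 mol.
Φ = 5.227×10⁻⁴ mol / 0.008452 mol photons = 0.062.

Φ = 0.062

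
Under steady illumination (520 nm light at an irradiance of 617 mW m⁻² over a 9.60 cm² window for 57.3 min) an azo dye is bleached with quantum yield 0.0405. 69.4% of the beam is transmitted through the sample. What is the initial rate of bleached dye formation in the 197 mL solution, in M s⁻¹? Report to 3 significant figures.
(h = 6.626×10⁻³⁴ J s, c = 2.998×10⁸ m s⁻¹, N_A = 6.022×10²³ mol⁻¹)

1.62×10⁻¹⁰ M s⁻¹

Photon energy at 520 nm: hc/λ = (6.626×10⁻³⁴)(2.998×10⁸)/(520×10⁻⁹) = 3.820×10⁻¹⁹ J.
Energy delivered: (617 mW m⁻²)(9.60×10⁻⁴ m²)(3438 s) = 2.036 J.
Photons incident: 2.036 / 3.820×10⁻¹⁹ = 5.330×10¹⁸, i.e. 5.330×10¹⁸/6.022×10²³ = 8.851×10⁻⁶ mol.
Fraction absorbed: 1 − 69.4/100 = 0.3060.
Photons absorbed: 0.3060 × 8.851×10⁻⁶ = 2.708×10⁻⁶ mol.
Product formed: 0.0405 × 2.708×10⁻⁶ = 1.097×10⁻⁷ mol.
Rate: 1.097×10⁻⁷ mol / (3438 s × 0.197 L) = 1.62×10⁻¹⁰ M s⁻¹.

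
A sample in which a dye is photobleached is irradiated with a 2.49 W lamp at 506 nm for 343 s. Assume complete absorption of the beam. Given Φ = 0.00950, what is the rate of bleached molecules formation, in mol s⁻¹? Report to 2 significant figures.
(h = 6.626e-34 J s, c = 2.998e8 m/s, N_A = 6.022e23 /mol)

Photon energy at 506 nm: hc/λ = (6.626e-34)(2.998e8)/(506e-9) = 3.926e-19 J.
Energy delivered: (2.49 W)(343 s) = 854.1 J.
Photons incident: 854.1 / 3.926e-19 = 2.175e21, i.e. 2.175e21/6.022e23 = 0.003612 mol.
Product formed: 0.00950 × 0.003612 = 3.431e-5 mol.
Rate: 3.431e-5 / 343 s = 1.0e-7 mol s⁻¹.

1.0e-7 mol s⁻¹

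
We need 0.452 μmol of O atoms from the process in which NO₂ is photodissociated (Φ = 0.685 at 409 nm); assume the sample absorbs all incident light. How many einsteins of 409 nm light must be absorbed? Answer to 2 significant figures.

6.6×10⁻⁷ einstein

Product: 0.452 μmol = 4.52×10⁻⁷ mol.
Photons that must be absorbed: 4.52×10⁻⁷ / 0.685 = 6.599×10⁻⁷ mol.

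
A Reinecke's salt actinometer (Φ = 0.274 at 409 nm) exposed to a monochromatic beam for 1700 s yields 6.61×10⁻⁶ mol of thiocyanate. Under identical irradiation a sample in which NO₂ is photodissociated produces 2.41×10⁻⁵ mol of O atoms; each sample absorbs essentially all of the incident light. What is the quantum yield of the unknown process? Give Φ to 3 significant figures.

Photons absorbed by the actinometer: 6.61×10⁻⁶ / 0.274 = 2.412×10⁻⁵ mol.
Φ(unknown) = 2.41×10⁻⁵ / 2.412×10⁻⁵ = 0.999.

Φ = 0.999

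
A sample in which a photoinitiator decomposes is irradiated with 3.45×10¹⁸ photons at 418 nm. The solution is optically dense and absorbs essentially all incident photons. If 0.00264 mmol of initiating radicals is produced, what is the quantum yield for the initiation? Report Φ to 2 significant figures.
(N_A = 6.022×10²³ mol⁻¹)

Φ = 0.46

Product: 0.00264 mmol = 2.64×10⁻⁶ mol.
Moles of photons: 3.45×10¹⁸ / 6.022×10²³ = 5.729×10⁻⁶ mol.
Φ = 2.64×10⁻⁶ mol / 5.729×10⁻⁶ mol photons = 0.46.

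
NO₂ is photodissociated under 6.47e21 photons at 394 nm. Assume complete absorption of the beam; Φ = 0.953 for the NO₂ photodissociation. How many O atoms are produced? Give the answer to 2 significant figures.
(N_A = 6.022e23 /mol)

Moles of photons: 6.47e21 / 6.022e23 = 0.01074 mol.
Product: Φ × n_abs = 0.953 × 0.01074 = 0.01024 mol.
As a count: 0.01024 × 6.022e23 = 6.2e21.

6.2e21 atoms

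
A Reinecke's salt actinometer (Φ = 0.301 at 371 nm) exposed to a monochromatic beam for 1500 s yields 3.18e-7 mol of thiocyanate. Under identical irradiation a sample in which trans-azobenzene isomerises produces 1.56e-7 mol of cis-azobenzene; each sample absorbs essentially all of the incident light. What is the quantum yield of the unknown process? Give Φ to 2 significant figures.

Φ = 0.15

Photons absorbed by the actinometer: 3.18e-7 / 0.301 = 1.056e-6 mol.
Φ(unknown) = 1.56e-7 / 1.056e-6 = 0.15.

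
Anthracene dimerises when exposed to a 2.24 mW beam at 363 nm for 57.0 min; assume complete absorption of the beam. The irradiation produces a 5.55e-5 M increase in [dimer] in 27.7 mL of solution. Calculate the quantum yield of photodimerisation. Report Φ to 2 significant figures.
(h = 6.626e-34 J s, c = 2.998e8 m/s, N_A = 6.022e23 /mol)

Φ = 0.066

Product: (5.55e-5 M)(0.0277 L) = 1.537e-6 mol.
Photon energy at 363 nm: hc/λ = (6.626e-34)(2.998e8)/(363e-9) = 5.472e-19 J.
Energy delivered: (2.24 mW)(3420 s) = 7.661 J.
Photons incident: 7.661 / 5.472e-19 = 1.400e19, i.e. 1.400e19/6.022e23 = 2.325e-5 mol.
Φ = 1.537e-6 mol / 2.325e-5 mol photons = 0.066.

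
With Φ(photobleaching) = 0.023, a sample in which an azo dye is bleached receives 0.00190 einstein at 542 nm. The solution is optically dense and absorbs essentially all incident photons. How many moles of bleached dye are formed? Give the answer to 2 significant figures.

Product: Φ × n_abs = 0.023 × 0.00190 = 4.370×10⁻⁵ mol.

4.4×10⁻⁵ mol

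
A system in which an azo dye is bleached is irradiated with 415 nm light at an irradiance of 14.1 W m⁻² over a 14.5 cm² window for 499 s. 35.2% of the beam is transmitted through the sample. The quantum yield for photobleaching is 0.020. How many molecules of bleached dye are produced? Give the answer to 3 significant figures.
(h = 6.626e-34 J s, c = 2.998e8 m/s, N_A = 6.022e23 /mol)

Photon energy at 415 nm: hc/λ = (6.626e-34)(2.998e8)/(415e-9) = 4.787e-19 J.
Energy delivered: (14.1 W m⁻²)(14.5e-4 m²)(499 s) = 10.20 J.
Photons incident: 10.20 / 4.787e-19 = 2.131e19, i.e. 2.131e19/6.022e23 = 3.539e-5 mol.
Fraction absorbed: 1 − 35.2/100 = 0.6480.
Photons absorbed: 0.6480 × 3.539e-5 = 2.293e-5 mol.
Product: Φ × n_abs = 0.020 × 2.293e-5 = 4.586e-7 mol.
As a count: 4.586e-7 × 6.022e23 = 2.76e17.

2.76e17 molecules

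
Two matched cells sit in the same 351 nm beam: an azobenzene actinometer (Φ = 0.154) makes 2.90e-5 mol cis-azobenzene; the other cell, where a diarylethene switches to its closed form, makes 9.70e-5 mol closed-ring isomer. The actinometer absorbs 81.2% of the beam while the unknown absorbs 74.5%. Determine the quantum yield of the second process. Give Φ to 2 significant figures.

Φ = 0.56

Photons absorbed by the actinometer: 2.90e-5 / 0.154 = 1.883e-4 mol.
Incident flux: 1.883e-4 / 0.812 = 2.319e-4 einstein.
Absorbed by unknown: 0.745 × 2.319e-4 = 1.728e-4 mol.
Φ(unknown) = 9.70e-5 / 1.728e-4 = 0.56.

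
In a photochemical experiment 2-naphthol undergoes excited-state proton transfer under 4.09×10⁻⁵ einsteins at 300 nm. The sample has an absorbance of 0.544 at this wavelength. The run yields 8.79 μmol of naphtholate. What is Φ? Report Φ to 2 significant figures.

Φ = 0.30

Product: 8.79 μmol = 8.79×10⁻⁶ mol.
Fraction absorbed: 1 − 10^(−0.544) = 0.7142.
Photons absorbed: 0.7142 × 4.09×10⁻⁵ = 2.921×10⁻⁵ mol.
Φ = 8.79×10⁻⁶ mol / 2.921×10⁻⁵ mol photons = 0.30.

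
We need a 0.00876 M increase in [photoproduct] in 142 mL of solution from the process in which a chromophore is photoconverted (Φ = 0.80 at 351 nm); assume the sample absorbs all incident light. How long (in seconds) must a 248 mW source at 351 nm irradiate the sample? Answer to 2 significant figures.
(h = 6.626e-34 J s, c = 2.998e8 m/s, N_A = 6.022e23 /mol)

t ≈ 2100 s

Product: (0.00876 M)(0.142 L) = 0.001244 mol.
Photons that must be absorbed: 0.001244 / 0.80 = 0.001555 mol.
Photon energy: hc/λ = 5.659e-19 J; per mole, 3.408e5 J mol⁻¹.
Energy required: 0.001555 × 3.408e5 = 529.9 J.
Time: 529.9 J / 0.248 W = 2100 s.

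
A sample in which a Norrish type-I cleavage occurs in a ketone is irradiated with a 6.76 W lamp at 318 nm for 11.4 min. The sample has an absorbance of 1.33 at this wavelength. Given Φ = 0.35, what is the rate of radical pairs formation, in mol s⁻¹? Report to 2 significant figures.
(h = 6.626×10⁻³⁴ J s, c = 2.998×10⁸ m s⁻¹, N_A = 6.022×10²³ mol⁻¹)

Photon energy at 318 nm: hc/λ = (6.626×10⁻³⁴)(2.998×10⁸)/(318×10⁻⁹) = 6.247×10⁻¹⁹ J.
Energy delivered: (6.76 W)(684 s) = 4624 J.
Photons incident: 4624 / 6.247×10⁻¹⁹ = 7.402×10²¹, i.e. 7.402×10²¹/6.022×10²³ = 0.01229 mol.
Fraction absorbed: 1 − 10^(−1.33) = 0.9532.
Photons absorbed: 0.9532 × 0.01229 = 0.01171 mol.
Product formed: 0.35 × 0.01171 = 0.004099 mol.
Rate: 0.004099 / 684 s = 6.0×10⁻⁶ mol s⁻¹.

6.0×10⁻⁶ mol s⁻¹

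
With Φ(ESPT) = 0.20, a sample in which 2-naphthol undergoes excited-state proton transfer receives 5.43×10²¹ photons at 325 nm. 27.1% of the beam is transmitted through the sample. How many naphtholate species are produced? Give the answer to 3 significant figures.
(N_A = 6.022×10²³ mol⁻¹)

Moles of photons: 5.43×10²¹ / 6.022×10²³ = 0.009017 mol.
Fraction absorbed: 1 − 27.1/100 = 0.7290.
Photons absorbed: 0.7290 × 0.009017 = 0.006573 mol.
Product: Φ × n_abs = 0.20 × 0.006573 = 0.001315 mol.
As a count: 0.001315 × 6.022×10²³ = 7.92×10²⁰.

7.92×10²⁰ species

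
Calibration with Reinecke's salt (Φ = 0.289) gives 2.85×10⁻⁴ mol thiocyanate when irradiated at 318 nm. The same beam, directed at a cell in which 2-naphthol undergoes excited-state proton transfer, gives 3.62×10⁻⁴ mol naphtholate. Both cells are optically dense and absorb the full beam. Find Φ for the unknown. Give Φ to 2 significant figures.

Φ = 0.37

Photons absorbed by the actinometer: 2.85×10⁻⁴ / 0.289 = 9.862×10⁻⁴ mol.
Φ(unknown) = 3.62×10⁻⁴ / 9.862×10⁻⁴ = 0.37.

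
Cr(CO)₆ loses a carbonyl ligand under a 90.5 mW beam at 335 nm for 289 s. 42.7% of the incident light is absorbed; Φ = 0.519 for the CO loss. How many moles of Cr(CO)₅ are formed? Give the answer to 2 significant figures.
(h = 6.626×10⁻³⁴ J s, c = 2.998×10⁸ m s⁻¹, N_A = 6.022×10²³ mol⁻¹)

Photon energy at 335 nm: hc/λ = (6.626×10⁻³⁴)(2.998×10⁸)/(335×10⁻⁹) = 5.930×10⁻¹⁹ J.
Energy delivered: (90.5 mW)(289 s) = 26.15 J.
Photons incident: 26.15 / 5.930×10⁻¹⁹ = 4.410×10¹⁹, i.e. 4.410×10¹⁹/6.022×10²³ = 7.323×10⁻⁵ mol.
Photons absorbed: 0.427 × 7.323×10⁻⁵ = 3.127×10⁻⁵ mol.
Product: Φ × n_abs = 0.519 × 3.127×10⁻⁵ = 1.623×10⁻⁵ mol.

1.6×10⁻⁵ mol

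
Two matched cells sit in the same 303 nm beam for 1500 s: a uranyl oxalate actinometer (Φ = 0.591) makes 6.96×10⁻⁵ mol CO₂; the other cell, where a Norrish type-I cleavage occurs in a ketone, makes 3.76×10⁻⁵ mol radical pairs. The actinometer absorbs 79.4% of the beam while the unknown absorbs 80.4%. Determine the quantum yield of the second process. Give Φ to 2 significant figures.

Φ = 0.32

Photons absorbed by the actinometer: 6.96×10⁻⁵ / 0.591 = 1.178×10⁻⁴ mol.
Incident flux: 1.178×10⁻⁴ / 0.794 = 1.484×10⁻⁴ einstein.
Absorbed by unknown: 0.804 × 1.484×10⁻⁴ = 1.193×10⁻⁴ mol.
Φ(unknown) = 3.76×10⁻⁵ / 1.193×10⁻⁴ = 0.32.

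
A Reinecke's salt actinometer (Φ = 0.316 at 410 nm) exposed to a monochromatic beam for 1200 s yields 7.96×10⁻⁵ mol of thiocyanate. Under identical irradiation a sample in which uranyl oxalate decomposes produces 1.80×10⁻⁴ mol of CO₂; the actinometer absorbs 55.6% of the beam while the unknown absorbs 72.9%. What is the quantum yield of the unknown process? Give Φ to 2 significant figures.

Φ = 0.54

Photons absorbed by the actinometer: 7.96×10⁻⁵ / 0.316 = 2.519×10⁻⁴ mol.
Incident flux: 2.519×10⁻⁴ / 0.556 = 4.531×10⁻⁴ einstein.
Absorbed by unknown: 0.729 × 4.531×10⁻⁴ = 3.303×10⁻⁴ mol.
Φ(unknown) = 1.80×10⁻⁴ / 3.303×10⁻⁴ = 0.54.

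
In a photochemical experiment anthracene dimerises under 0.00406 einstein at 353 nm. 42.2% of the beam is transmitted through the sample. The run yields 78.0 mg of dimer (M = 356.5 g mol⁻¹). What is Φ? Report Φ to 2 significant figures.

Product: 78.0 mg / 356.5 g mol⁻¹ = 2.188e-4 mol.
Fraction absorbed: 1 − 42.2/100 = 0.5780.
Photons absorbed: 0.5780 × 0.00406 = 0.002347 mol.
Φ = 2.188e-4 mol / 0.002347 mol photons = 0.093.

Φ = 0.093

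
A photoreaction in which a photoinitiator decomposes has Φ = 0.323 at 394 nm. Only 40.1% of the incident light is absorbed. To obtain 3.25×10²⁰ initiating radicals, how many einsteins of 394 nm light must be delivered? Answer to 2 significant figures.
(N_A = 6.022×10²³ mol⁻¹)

Product: 3.25×10²⁰ / 6.022×10²³ = 5.397×10⁻⁴ mol.
Photons that must be absorbed: 5.397×10⁻⁴ / 0.323 = 0.001671 mol.
Incident photons needed: 0.001671 / 0.401 = 0.004167 mol.

0.0042 einstein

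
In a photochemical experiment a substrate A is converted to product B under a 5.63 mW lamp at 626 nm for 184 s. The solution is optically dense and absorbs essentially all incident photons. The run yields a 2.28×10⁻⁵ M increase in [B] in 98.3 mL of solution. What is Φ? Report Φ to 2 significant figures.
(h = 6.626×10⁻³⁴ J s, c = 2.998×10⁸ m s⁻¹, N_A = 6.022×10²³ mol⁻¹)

Product: (2.28×10⁻⁵ M)(0.0983 L) = 2.241×10⁻⁶ mol.
Photon energy at 626 nm: hc/λ = (6.626×10⁻³⁴)(2.998×10⁸)/(626×10⁻⁹) = 3.173×10⁻¹⁹ J.
Energy delivered: (5.63 mW)(184 s) = 1.036 J.
Photons incident: 1.036 / 3.173×10⁻¹⁹ = 3.265×10¹⁸, i.e. 3.265×10¹⁸/6.022×10²³ = 5.422×10⁻⁶ mol.
Φ = 2.241×10⁻⁶ mol / 5.422×10⁻⁶ mol photons = 0.41.

Φ = 0.41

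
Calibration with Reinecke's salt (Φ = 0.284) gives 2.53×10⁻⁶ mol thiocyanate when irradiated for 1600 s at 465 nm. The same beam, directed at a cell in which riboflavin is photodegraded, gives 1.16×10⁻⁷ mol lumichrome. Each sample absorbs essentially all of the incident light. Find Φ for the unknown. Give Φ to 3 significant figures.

Photons absorbed by the actinometer: 2.53×10⁻⁶ / 0.284 = 8.908×10⁻⁶ mol.
Φ(unknown) = 1.16×10⁻⁷ / 8.908×10⁻⁶ = 0.0130.

Φ = 0.0130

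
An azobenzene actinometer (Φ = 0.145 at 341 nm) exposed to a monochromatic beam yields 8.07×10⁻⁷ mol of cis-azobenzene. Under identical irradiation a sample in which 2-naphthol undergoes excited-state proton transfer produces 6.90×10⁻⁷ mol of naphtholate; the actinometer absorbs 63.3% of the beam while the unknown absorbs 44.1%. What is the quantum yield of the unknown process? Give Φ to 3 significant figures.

Photons absorbed by the actinometer: 8.07×10⁻⁷ / 0.145 = 5.566×10⁻⁶ mol.
Incident flux: 5.566×10⁻⁶ / 0.633 = 8.793×10⁻⁶ einstein.
Absorbed by unknown: 0.441 × 8.793×10⁻⁶ = 3.878×10⁻⁶ mol.
Φ(unknown) = 6.90×10⁻⁷ / 3.878×10⁻⁶ = 0.178.

Φ = 0.178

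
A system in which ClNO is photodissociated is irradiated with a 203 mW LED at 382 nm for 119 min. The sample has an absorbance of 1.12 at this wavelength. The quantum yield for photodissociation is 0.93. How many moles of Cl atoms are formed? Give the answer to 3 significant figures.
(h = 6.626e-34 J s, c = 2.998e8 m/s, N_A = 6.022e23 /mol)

Photon energy at 382 nm: hc/λ = (6.626e-34)(2.998e8)/(382e-9) = 5.200e-19 J.
Energy delivered: (203 mW)(7140 s) = 1449 J.
Photons incident: 1449 / 5.200e-19 = 2.787e21, i.e. 2.787e21/6.022e23 = 0.004628 mol.
Fraction absorbed: 1 − 10^(−1.12) = 0.9241.
Photons absorbed: 0.9241 × 0.004628 = 0.004277 mol.
Product: Φ × n_abs = 0.93 × 0.004277 = 0.003978 mol.

0.00398 mol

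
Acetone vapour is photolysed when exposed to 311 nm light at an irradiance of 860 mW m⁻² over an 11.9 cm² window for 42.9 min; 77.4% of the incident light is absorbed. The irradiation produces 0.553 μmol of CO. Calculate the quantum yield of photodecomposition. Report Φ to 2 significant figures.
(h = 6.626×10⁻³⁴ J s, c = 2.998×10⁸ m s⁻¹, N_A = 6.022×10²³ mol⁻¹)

Product: 0.553 μmol = 5.53×10⁻⁷ mol.
Photon energy at 311 nm: hc/λ = (6.626×10⁻³⁴)(2.998×10⁸)/(311×10⁻⁹) = 6.387×10⁻¹⁹ J.
Energy delivered: (860 mW m⁻²)(11.9×10⁻⁴ m²)(2574 s) = 2.634 J.
Photons incident: 2.634 / 6.387×10⁻¹⁹ = 4.124×10¹⁸, i.e. 4.124×10¹⁸/6.022×10²³ = 6.848×10⁻⁶ mol.
Photons absorbed: 0.774 × 6.848×10⁻⁶ = 5.300×10⁻⁶ mol.
Φ = 5.53×10⁻⁷ mol / 5.300×10⁻⁶ mol photons = 0.10.

Φ = 0.10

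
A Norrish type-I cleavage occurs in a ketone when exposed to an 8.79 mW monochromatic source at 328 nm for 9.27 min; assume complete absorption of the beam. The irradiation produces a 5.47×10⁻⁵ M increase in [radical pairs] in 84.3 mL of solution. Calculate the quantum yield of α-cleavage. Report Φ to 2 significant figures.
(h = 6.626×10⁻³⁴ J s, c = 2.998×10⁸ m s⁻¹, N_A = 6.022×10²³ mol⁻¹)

Φ = 0.34

Product: (5.47×10⁻⁵ M)(0.0843 L) = 4.611×10⁻⁶ mol.
Photon energy at 328 nm: hc/λ = (6.626×10⁻³⁴)(2.998×10⁸)/(328×10⁻⁹) = 6.056×10⁻¹⁹ J.
Energy delivered: (8.79 mW)(556.2 s) = 4.889 J.
Photons incident: 4.889 / 6.056×10⁻¹⁹ = 8.073×10¹⁸, i.e. 8.073×10¹⁸/6.022×10²³ = 1.341×10⁻⁵ mol.
Φ = 4.611×10⁻⁶ mol / 1.341×10⁻⁵ mol photons = 0.34.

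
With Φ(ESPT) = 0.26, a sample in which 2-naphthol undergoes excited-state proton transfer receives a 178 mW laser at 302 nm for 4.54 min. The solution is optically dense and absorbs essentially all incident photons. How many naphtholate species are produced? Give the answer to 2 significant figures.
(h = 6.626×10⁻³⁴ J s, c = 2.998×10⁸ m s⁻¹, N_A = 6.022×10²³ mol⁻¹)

1.9×10¹⁹ species

Photon energy at 302 nm: hc/λ = (6.626×10⁻³⁴)(2.998×10⁸)/(302×10⁻⁹) = 6.578×10⁻¹⁹ J.
Energy delivered: (178 mW)(272.4 s) = 48.49 J.
Photons incident: 48.49 / 6.578×10⁻¹⁹ = 7.372×10¹⁹, i.e. 7.372×10¹⁹/6.022×10²³ = 1.224×10⁻⁴ mol.
Product: Φ × n_abs = 0.26 × 1.224×10⁻⁴ = 3.182×10⁻⁵ mol.
As a count: 3.182×10⁻⁵ × 6.022×10²³ = 1.9×10¹⁹.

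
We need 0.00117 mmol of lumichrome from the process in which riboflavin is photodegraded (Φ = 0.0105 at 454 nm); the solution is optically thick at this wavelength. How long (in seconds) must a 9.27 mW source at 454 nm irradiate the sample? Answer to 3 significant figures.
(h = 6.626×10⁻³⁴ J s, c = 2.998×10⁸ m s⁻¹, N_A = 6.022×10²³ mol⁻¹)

Product: 0.00117 mmol = 1.17×10⁻⁶ mol.
Photons that must be absorbed: 1.17×10⁻⁶ / 0.0105 = 1.114×10⁻⁴ mol.
Photon energy: hc/λ = 4.375×10⁻¹⁹ J; per mole, 2.635×10⁵ J mol⁻¹.
Energy required: 1.114×10⁻⁴ × 2.635×10⁵ = 29.35 J.
Time: 29.35 J / 0.00927 W = 3170 s.

t ≈ 3170 s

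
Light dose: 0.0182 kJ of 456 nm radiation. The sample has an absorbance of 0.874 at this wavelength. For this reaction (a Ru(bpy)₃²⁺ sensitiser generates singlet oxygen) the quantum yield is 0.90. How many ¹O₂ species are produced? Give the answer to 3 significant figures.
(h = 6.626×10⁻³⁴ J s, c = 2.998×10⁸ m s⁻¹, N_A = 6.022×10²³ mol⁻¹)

Photon energy at 456 nm: hc/λ = (6.626×10⁻³⁴)(2.998×10⁸)/(456×10⁻⁹) = 4.356×10⁻¹⁹ J.
Incident energy: 0.0182 kJ = 18.2 J.
Photons incident: 18.2 / 4.356×10⁻¹⁹ = 4.178×10¹⁹, i.e. 4.178×10¹⁹/6.022×10²³ = 6.938×10⁻⁵ mol.
Fraction absorbed: 1 − 10^(−0.874) = 0.8663.
Photons absorbed: 0.8663 × 6.938×10⁻⁵ = 6.010×10⁻⁵ mol.
Product: Φ × n_abs = 0.90 × 6.010×10⁻⁵ = 5.409×10⁻⁵ mol.
As a count: 5.409×10⁻⁵ × 6.022×10²³ = 3.26×10¹⁹.

3.26×10¹⁹ species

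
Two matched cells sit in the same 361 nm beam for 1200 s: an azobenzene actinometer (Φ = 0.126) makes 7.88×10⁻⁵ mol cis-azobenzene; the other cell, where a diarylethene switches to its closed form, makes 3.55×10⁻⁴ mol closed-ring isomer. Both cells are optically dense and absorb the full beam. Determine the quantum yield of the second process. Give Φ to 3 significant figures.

Photons absorbed by the actinometer: 7.88×10⁻⁵ / 0.126 = 6.254×10⁻⁴ mol.
Φ(unknown) = 3.55×10⁻⁴ / 6.254×10⁻⁴ = 0.568.

Φ = 0.568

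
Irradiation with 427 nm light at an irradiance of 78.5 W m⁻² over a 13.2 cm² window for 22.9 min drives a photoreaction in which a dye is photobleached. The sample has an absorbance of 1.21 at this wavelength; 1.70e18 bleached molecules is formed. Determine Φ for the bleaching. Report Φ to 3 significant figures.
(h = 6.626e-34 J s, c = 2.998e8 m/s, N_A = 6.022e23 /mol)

Φ = 0.00592

Product: 1.70e18 / 6.022e23 = 2.823e-6 mol.
Photon energy at 427 nm: hc/λ = (6.626e-34)(2.998e8)/(427e-9) = 4.652e-19 J.
Energy delivered: (78.5 W m⁻²)(13.2e-4 m²)(1374 s) = 142.4 J.
Photons incident: 142.4 / 4.652e-19 = 3.061e20, i.e. 3.061e20/6.022e23 = 5.083e-4 mol.
Fraction absorbed: 1 − 10^(−1.21) = 0.9383.
Photons absorbed: 0.9383 × 5.083e-4 = 4.769e-4 mol.
Φ = 2.823e-6 mol / 4.769e-4 mol photons = 0.00592.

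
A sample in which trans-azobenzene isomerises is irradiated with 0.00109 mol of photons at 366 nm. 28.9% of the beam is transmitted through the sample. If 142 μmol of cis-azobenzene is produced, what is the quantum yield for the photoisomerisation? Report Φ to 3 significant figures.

Φ = 0.183

Product: 142 μmol = 1.42×10⁻⁴ mol.
Fraction absorbed: 1 − 28.9/100 = 0.7110.
Photons absorbed: 0.7110 × 0.00109 = 7.750×10⁻⁴ mol.
Φ = 1.42×10⁻⁴ mol / 7.750×10⁻⁴ mol photons = 0.183.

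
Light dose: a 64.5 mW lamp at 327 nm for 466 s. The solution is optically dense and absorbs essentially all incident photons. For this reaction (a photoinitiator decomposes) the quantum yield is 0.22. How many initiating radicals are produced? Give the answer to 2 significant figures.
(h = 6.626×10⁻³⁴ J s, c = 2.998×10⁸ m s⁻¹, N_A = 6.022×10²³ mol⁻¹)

Photon energy at 327 nm: hc/λ = (6.626×10⁻³⁴)(2.998×10⁸)/(327×10⁻⁹) = 6.075×10⁻¹⁹ J.
Energy delivered: (64.5 mW)(466 s) = 30.06 J.
Photons incident: 30.06 / 6.075×10⁻¹⁹ = 4.948×10¹⁹, i.e. 4.948×10¹⁹/6.022×10²³ = 8.217×10⁻⁵ mol.
Product: Φ × n_abs = 0.22 × 8.217×10⁻⁵ = 1.808×10⁻⁵ mol.
As a count: 1.808×10⁻⁵ × 6.022×10²³ = 1.1×10¹⁹.

1.1×10¹⁹ initiating radicals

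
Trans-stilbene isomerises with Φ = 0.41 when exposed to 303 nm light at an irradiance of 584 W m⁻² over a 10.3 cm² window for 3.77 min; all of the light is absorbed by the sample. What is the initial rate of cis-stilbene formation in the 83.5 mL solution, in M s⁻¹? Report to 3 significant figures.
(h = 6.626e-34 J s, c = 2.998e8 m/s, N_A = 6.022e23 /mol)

Photon energy at 303 nm: hc/λ = (6.626e-34)(2.998e8)/(303e-9) = 6.556e-19 J.
Energy delivered: (584 W m⁻²)(10.3e-4 m²)(226.2 s) = 136.1 J.
Photons incident: 136.1 / 6.556e-19 = 2.076e20, i.e. 2.076e20/6.022e23 = 3.447e-4 mol.
Product formed: 0.41 × 3.447e-4 = 1.413e-4 mol.
Rate: 1.413e-4 mol / (226.2 s × 0.0835 L) = 7.48e-6 M s⁻¹.

7.48e-6 M s⁻¹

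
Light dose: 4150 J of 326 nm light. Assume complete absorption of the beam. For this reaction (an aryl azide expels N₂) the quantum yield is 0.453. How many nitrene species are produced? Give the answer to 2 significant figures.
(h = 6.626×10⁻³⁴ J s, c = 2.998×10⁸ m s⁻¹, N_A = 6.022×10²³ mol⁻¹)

3.1×10²¹ species

Photon energy at 326 nm: hc/λ = (6.626×10⁻³⁴)(2.998×10⁸)/(326×10⁻⁹) = 6.093×10⁻¹⁹ J.
Photons incident: 4150 / 6.093×10⁻¹⁹ = 6.811×10²¹, i.e. 6.811×10²¹/6.022×10²³ = 0.01131 mol.
Product: Φ × n_abs = 0.453 × 0.01131 = 0.005123 mol.
As a count: 0.005123 × 6.022×10²³ = 3.1×10²¹.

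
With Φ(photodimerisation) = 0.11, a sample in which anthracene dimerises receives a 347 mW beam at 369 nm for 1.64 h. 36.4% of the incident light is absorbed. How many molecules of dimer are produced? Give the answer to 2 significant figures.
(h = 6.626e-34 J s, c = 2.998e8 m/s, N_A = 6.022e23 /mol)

1.5e20 molecules

Photon energy at 369 nm: hc/λ = (6.626e-34)(2.998e8)/(369e-9) = 5.383e-19 J.
Energy delivered: (347 mW)(5904 s) = 2049 J.
Photons incident: 2049 / 5.383e-19 = 3.806e21, i.e. 3.806e21/6.022e23 = 0.006320 mol.
Photons absorbed: 0.364 × 0.006320 = 0.002300 mol.
Product: Φ × n_abs = 0.11 × 0.002300 = 2.530e-4 mol.
As a count: 2.530e-4 × 6.022e23 = 1.5e20.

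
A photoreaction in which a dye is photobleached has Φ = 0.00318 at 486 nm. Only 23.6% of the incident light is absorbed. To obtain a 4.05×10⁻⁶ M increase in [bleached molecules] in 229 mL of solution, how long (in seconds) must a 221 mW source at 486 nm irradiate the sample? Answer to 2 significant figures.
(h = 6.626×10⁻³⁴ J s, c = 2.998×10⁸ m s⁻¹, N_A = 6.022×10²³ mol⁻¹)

Product: (4.05×10⁻⁶ M)(0.229 L) = 9.275×10⁻⁷ mol.
Photons that must be absorbed: 9.275×10⁻⁷ / 0.00318 = 2.917×10⁻⁴ mol.
Incident photons needed: 2.917×10⁻⁴ / 0.236 = 0.001236 mol.
Photon energy: hc/λ = 4.087×10⁻¹⁹ J; per mole, 2.461×10⁵ J mol⁻¹.
Energy required: 0.001236 × 2.461×10⁵ = 304.2 J.
Time: 304.2 J / 0.221 W = 1400 s.

t ≈ 1400 s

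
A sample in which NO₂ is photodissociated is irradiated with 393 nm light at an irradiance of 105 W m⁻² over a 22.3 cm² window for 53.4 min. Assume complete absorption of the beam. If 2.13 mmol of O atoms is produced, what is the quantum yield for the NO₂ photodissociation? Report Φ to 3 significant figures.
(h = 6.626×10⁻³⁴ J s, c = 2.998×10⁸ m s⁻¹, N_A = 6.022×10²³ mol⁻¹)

Φ = 0.864

Product: 2.13 mmol = 0.00213 mol.
Photon energy at 393 nm: hc/λ = (6.626×10⁻³⁴)(2.998×10⁸)/(393×10⁻⁹) = 5.055×10⁻¹⁹ J.
Energy delivered: (105 W m⁻²)(22.3×10⁻⁴ m²)(3204 s) = 750.2 J.
Photons incident: 750.2 / 5.055×10⁻¹⁹ = 1.484×10²¹, i.e. 1.484×10²¹/6.022×10²³ = 0.002464 mol.
Φ = 0.00213 mol / 0.002464 mol photons = 0.864.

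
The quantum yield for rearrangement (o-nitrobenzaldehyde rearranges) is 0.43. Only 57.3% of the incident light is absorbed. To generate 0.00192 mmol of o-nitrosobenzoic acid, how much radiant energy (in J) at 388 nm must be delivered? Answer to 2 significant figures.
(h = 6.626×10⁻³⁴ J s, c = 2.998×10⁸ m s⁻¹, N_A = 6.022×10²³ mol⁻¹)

2.4 J

Product: 0.00192 mmol = 1.92×10⁻⁶ mol.
Photons that must be absorbed: 1.92×10⁻⁶ / 0.43 = 4.465×10⁻⁶ mol.
Incident photons needed: 4.465×10⁻⁶ / 0.573 = 7.792×10⁻⁶ mol.
Photon energy: hc/λ = 5.120×10⁻¹⁹ J; per mole, 3.083×10⁵ J mol⁻¹.
Energy required: 7.792×10⁻⁶ × 3.083×10⁵ = 2.4 J.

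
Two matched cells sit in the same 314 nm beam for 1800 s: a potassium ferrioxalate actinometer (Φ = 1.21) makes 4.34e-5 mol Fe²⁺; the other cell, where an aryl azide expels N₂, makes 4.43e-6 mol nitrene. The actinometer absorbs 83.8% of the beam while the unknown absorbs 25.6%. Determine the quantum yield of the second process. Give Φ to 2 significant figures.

Φ = 0.40

Photons absorbed by the actinometer: 4.34e-5 / 1.21 = 3.587e-5 mol.
Incident flux: 3.587e-5 / 0.838 = 4.280e-5 einstein.
Absorbed by unknown: 0.256 × 4.280e-5 = 1.096e-5 mol.
Φ(unknown) = 4.43e-6 / 1.096e-5 = 0.40.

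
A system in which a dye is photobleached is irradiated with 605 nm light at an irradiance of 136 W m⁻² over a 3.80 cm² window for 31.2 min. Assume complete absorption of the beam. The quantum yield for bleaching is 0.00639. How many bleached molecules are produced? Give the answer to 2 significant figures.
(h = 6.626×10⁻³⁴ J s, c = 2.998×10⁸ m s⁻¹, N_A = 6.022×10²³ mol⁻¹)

Photon energy at 605 nm: hc/λ = (6.626×10⁻³⁴)(2.998×10⁸)/(605×10⁻⁹) = 3.283×10⁻¹⁹ J.
Energy delivered: (136 W m⁻²)(3.80×10⁻⁴ m²)(1872 s) = 96.74 J.
Photons incident: 96.74 / 3.283×10⁻¹⁹ = 2.947×10²⁰, i.e. 2.947×10²⁰/6.022×10²³ = 4.894×10⁻⁴ mol.
Product: Φ × n_abs = 0.00639 × 4.894×10⁻⁴ = 3.127×10⁻⁶ mol.
As a count: 3.127×10⁻⁶ × 6.022×10²³ = 1.9×10¹⁸.

1.9×10¹⁸ bleached molecules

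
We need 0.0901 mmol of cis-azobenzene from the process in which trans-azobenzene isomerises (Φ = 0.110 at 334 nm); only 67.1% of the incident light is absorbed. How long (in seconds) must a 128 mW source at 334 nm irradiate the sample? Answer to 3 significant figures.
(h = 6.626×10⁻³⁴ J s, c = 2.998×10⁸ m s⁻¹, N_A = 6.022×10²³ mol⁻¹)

Product: 0.0901 mmol = 9.01×10⁻⁵ mol.
Photons that must be absorbed: 9.01×10⁻⁵ / 0.110 = 8.191×10⁻⁴ mol.
Incident photons needed: 8.191×10⁻⁴ / 0.671 = 0.001221 mol.
Photon energy: hc/λ = 5.948×10⁻¹⁹ J; per mole, 3.582×10⁵ J mol⁻¹.
Energy required: 0.001221 × 3.582×10⁵ = 437.4 J.
Time: 437.4 J / 0.128 W = 3420 s.

t ≈ 3420 s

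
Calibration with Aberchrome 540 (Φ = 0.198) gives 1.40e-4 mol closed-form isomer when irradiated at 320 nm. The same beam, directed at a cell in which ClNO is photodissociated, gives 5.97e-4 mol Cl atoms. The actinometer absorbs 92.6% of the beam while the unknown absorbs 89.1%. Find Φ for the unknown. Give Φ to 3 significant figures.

Φ = 0.877

Photons absorbed by the actinometer: 1.40e-4 / 0.198 = 7.071e-4 mol.
Incident flux: 7.071e-4 / 0.926 = 7.636e-4 einstein.
Absorbed by unknown: 0.891 × 7.636e-4 = 6.804e-4 mol.
Φ(unknown) = 5.97e-4 / 6.804e-4 = 0.877.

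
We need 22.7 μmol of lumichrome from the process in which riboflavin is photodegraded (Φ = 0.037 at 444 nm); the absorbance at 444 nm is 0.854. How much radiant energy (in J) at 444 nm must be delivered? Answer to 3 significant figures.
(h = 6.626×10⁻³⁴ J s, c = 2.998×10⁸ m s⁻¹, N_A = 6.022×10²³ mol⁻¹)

Product: 22.7 μmol = 2.27×10⁻⁵ mol.
Photons that must be absorbed: 2.27×10⁻⁵ / 0.037 = 6.135×10⁻⁴ mol.
Fraction absorbed: 1 − 10^(−0.854) = 0.8600.
Incident photons needed: 6.135×10⁻⁴ / 0.8600 = 7.134×10⁻⁴ mol.
Photon energy: hc/λ = 4.474×10⁻¹⁹ J; per mole, 2.694×10⁵ J mol⁻¹.
Energy required: 7.134×10⁻⁴ × 2.694×10⁵ = 192 J.

192 J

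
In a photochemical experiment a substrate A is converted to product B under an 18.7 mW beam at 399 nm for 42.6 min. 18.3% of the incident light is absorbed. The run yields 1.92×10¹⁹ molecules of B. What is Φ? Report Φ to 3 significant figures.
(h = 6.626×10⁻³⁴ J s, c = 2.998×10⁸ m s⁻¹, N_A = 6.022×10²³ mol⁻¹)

Product: 1.92×10¹⁹ / 6.022×10²³ = 3.188×10⁻⁵ mol.
Photon energy at 399 nm: hc/λ = (6.626×10⁻³⁴)(2.998×10⁸)/(399×10⁻⁹) = 4.979×10⁻¹⁹ J.
Energy delivered: (18.7 mW)(2556 s) = 47.80 J.
Photons incident: 47.80 / 4.979×10⁻¹⁹ = 9.600×10¹⁹, i.e. 9.600×10¹⁹/6.022×10²³ = 1.594×10⁻⁴ mol.
Photons absorbed: 0.183 × 1.594×10⁻⁴ = 2.917×10⁻⁵ mol.
Φ = 3.188×10⁻⁵ mol / 2.917×10⁻⁵ mol photons = 1.09.

Φ = 1.09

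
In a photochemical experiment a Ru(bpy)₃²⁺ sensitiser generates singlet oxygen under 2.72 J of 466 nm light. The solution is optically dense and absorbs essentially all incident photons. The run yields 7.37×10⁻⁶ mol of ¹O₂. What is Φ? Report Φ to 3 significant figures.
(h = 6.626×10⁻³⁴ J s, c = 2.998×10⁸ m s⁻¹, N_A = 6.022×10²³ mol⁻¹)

Photon energy at 466 nm: hc/λ = (6.626×10⁻³⁴)(2.998×10⁸)/(466×10⁻⁹) = 4.263×10⁻¹⁹ J.
Photons incident: 2.72 / 4.263×10⁻¹⁹ = 6.380×10¹⁸, i.e. 6.380×10¹⁸/6.022×10²³ = 1.059×10⁻⁵ mol.
Φ = 7.37×10⁻⁶ mol / 1.059×10⁻⁵ mol photons = 0.696.

Φ = 0.696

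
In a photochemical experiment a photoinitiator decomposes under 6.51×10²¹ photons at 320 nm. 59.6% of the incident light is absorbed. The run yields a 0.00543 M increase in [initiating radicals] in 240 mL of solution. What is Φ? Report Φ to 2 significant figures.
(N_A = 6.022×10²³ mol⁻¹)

Product: (0.00543 M)(0.24 L) = 0.001303 mol.
Moles of photons: 6.51×10²¹ / 6.022×10²³ = 0.01081 mol.
Photons absorbed: 0.596 × 0.01081 = 0.006443 mol.
Φ = 0.001303 mol / 0.006443 mol photons = 0.20.

Φ = 0.20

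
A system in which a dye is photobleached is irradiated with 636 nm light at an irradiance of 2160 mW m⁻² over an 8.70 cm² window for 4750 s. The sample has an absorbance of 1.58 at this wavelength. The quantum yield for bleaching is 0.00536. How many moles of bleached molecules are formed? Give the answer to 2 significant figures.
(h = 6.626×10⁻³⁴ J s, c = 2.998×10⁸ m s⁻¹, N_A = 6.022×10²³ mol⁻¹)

Photon energy at 636 nm: hc/λ = (6.626×10⁻³⁴)(2.998×10⁸)/(636×10⁻⁹) = 3.123×10⁻¹⁹ J.
Energy delivered: (2160 mW m⁻²)(8.70×10⁻⁴ m²)(4750 s) = 8.926 J.
Photons incident: 8.926 / 3.123×10⁻¹⁹ = 2.858×10¹⁹, i.e. 2.858×10¹⁹/6.022×10²³ = 4.746×10⁻⁵ mol.
Fraction absorbed: 1 − 10^(−1.58) = 0.9737.
Photons absorbed: 0.9737 × 4.746×10⁻⁵ = 4.621×10⁻⁵ mol.
Product: Φ × n_abs = 0.00536 × 4.621×10⁻⁵ = 2.477×10⁻⁷ mol.

2.5×10⁻⁷ mol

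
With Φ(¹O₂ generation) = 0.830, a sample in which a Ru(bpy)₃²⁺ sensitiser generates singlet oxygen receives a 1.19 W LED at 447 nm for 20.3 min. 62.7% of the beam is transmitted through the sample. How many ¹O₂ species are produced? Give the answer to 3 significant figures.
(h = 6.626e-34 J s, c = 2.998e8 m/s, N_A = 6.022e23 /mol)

Photon energy at 447 nm: hc/λ = (6.626e-34)(2.998e8)/(447e-9) = 4.444e-19 J.
Energy delivered: (1.19 W)(1218 s) = 1449 J.
Photons incident: 1449 / 4.444e-19 = 3.261e21, i.e. 3.261e21/6.022e23 = 0.005415 mol.
Fraction absorbed: 1 − 62.7/100 = 0.3730.
Photons absorbed: 0.3730 × 0.005415 = 0.002020 mol.
Product: Φ × n_abs = 0.830 × 0.002020 = 0.001677 mol.
As a count: 0.001677 × 6.022e23 = 1.01e21.

1.01e21 species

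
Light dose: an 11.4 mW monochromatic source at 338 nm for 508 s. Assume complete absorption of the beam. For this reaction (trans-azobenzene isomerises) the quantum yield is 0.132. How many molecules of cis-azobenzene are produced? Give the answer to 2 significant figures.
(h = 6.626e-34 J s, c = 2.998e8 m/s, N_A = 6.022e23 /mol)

Photon energy at 338 nm: hc/λ = (6.626e-34)(2.998e8)/(338e-9) = 5.877e-19 J.
Energy delivered: (11.4 mW)(508 s) = 5.791 J.
Photons incident: 5.791 / 5.877e-19 = 9.854e18, i.e. 9.854e18/6.022e23 = 1.636e-5 mol.
Product: Φ × n_abs = 0.132 × 1.636e-5 = 2.160e-6 mol.
As a count: 2.160e-6 × 6.022e23 = 1.3e18.

1.3e18 molecules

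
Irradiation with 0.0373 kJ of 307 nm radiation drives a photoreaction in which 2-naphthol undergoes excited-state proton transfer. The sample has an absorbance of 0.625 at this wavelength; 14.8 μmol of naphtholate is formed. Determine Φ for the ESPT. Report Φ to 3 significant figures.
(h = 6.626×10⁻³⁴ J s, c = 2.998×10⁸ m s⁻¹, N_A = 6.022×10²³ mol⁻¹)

Φ = 0.203

Product: 14.8 μmol = 1.48×10⁻⁵ mol.
Photon energy at 307 nm: hc/λ = (6.626×10⁻³⁴)(2.998×10⁸)/(307×10⁻⁹) = 6.471×10⁻¹⁹ J.
Incident energy: 0.0373 kJ = 37.3 J.
Photons incident: 37.3 / 6.471×10⁻¹⁹ = 5.764×10¹⁹, i.e. 5.764×10¹⁹/6.022×10²³ = 9.572×10⁻⁵ mol.
Fraction absorbed: 1 − 10^(−0.625) = 0.7629.
Photons absorbed: 0.7629 × 9.572×10⁻⁵ = 7.302×10⁻⁵ mol.
Φ = 1.48×10⁻⁵ mol / 7.302×10⁻⁵ mol photons = 0.203.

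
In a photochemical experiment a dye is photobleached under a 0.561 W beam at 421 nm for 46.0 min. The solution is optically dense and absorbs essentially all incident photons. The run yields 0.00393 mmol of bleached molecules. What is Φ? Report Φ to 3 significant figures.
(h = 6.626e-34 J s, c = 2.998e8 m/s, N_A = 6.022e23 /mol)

Product: 0.00393 mmol = 3.93e-6 mol.
Photon energy at 421 nm: hc/λ = (6.626e-34)(2.998e8)/(421e-9) = 4.718e-19 J.
Energy delivered: (0.561 W)(2760 s) = 1548 J.
Photons incident: 1548 / 4.718e-19 = 3.281e21, i.e. 3.281e21/6.022e23 = 0.005448 mol.
Φ = 3.93e-6 mol / 0.005448 mol photons = 7.21e-4.

Φ = 7.21e-4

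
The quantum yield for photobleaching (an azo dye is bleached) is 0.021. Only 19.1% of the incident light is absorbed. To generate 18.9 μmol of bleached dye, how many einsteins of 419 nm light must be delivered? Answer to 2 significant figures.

0.0047 einstein

Product: 18.9 μmol = 1.89×10⁻⁵ mol.
Photons that must be absorbed: 1.89×10⁻⁵ / 0.021 = 9.000×10⁻⁴ mol.
Incident photons needed: 9.000×10⁻⁴ / 0.191 = 0.004712 mol.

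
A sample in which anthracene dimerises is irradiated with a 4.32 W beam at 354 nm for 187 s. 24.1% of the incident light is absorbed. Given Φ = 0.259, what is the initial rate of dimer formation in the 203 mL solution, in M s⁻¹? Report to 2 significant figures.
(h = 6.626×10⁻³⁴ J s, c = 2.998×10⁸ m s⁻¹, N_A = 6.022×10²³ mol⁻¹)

3.9×10⁻⁶ M s⁻¹

Photon energy at 354 nm: hc/λ = (6.626×10⁻³⁴)(2.998×10⁸)/(354×10⁻⁹) = 5.612×10⁻¹⁹ J.
Energy delivered: (4.32 W)(187 s) = 807.8 J.
Photons incident: 807.8 / 5.612×10⁻¹⁹ = 1.439×10²¹, i.e. 1.439×10²¹/6.022×10²³ = 0.002390 mol.
Photons absorbed: 0.241 × 0.002390 = 5.760×10⁻⁴ mol.
Product formed: 0.259 × 5.760×10⁻⁴ = 1.492×10⁻⁴ mol.
Rate: 1.492×10⁻⁴ mol / (187 s × 0.203 L) = 3.9×10⁻⁶ M s⁻¹.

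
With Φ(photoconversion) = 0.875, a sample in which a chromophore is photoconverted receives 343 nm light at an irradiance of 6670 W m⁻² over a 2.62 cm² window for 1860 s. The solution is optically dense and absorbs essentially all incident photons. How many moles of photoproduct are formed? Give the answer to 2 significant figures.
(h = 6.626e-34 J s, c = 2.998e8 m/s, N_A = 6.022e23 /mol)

Photon energy at 343 nm: hc/λ = (6.626e-34)(2.998e8)/(343e-9) = 5.791e-19 J.
Energy delivered: (6670 W m⁻²)(2.62e-4 m²)(1860 s) = 3250 J.
Photons incident: 3250 / 5.791e-19 = 5.612e21, i.e. 5.612e21/6.022e23 = 0.009319 mol.
Product: Φ × n_abs = 0.875 × 0.009319 = 0.008154 mol.

0.0082 mol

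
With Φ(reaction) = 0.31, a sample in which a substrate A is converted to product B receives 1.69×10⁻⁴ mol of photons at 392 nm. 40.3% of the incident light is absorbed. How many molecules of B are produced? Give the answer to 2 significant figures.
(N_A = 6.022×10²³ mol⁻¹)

1.3×10¹⁹ molecules

Photons absorbed: 0.403 × 1.69×10⁻⁴ = 6.811×10⁻⁵ mol.
Product: Φ × n_abs = 0.31 × 6.811×10⁻⁵ = 2.111×10⁻⁵ mol.
As a count: 2.111×10⁻⁵ × 6.022×10²³ = 1.3×10¹⁹.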